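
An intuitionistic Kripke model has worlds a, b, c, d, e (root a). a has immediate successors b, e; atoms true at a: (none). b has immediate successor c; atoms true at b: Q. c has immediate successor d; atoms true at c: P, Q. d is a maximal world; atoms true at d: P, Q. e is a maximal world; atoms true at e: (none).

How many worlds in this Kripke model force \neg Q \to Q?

3

a: does not force it — a \nVdash \neg Q \to Q: at the accessible world e, e \Vdash \neg Q but e \nVdash Q.
b: forces it.
c: forces it.
d: forces it.
e: does not force it — e \nVdash \neg Q \to Q: already at e itself, e \Vdash \neg Q but e \nVdash Q.
Worlds forcing the formula: {b, c, d}.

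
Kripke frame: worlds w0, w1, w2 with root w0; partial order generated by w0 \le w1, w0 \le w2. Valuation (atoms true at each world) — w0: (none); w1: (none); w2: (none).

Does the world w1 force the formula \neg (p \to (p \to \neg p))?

No

w1 \nVdash \neg (p \to (p \to \neg p)) since w1 is accessible from w1 and w1 \Vdash p \to (p \to \neg p).
w1 \Vdash p \to (p \to \neg p) vacuously: no world accessible from w1 forces the antecedent p.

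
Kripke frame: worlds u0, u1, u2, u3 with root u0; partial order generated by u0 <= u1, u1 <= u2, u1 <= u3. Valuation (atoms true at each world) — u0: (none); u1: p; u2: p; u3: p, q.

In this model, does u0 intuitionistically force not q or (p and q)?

u0 does not force not q or (p and q): neither disjunct is forced at u0.
u0 does not force not q since u3 is accessible from u0 and u3 forces q.

No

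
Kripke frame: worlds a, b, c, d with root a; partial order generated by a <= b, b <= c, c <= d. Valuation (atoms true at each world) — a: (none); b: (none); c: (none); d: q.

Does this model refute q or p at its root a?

a does not force q or p: neither disjunct is forced at a.
a lacks atom q, so a does not force q.
So the root a does not force q or p; the model is a countermodel.

Yes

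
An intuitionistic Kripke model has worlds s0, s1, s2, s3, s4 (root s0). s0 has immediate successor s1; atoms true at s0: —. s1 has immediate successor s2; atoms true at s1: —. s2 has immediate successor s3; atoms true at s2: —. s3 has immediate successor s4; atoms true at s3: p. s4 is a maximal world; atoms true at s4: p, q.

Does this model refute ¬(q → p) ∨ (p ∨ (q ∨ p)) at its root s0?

Yes

s0 ⊮ ¬(q → p) ∨ (p ∨ (q ∨ p)): neither disjunct is forced at s0.
s0 ⊮ ¬(q → p) since s0 is accessible from s0 and s0 ⊩ q → p.
s0 ⊩ q → p: every world accessible from s0 that forces q (namely s4) also forces p.
So the root s0 does not force ¬(q → p) ∨ (p ∨ (q ∨ p)); the model is a countermodel.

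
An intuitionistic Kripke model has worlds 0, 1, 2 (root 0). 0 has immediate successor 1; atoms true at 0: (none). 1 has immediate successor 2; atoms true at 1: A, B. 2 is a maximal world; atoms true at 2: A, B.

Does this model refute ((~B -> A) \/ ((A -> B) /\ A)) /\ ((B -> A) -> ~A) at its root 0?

0 ||-/- ((~B -> A) \/ ((A -> B) /\ A)) /\ ((B -> A) -> ~A) since 0 fails (B -> A) -> ~A.
So the root 0 does not force ((~B -> A) \/ ((A -> B) /\ A)) /\ ((B -> A) -> ~A); the model is a countermodel.

Yes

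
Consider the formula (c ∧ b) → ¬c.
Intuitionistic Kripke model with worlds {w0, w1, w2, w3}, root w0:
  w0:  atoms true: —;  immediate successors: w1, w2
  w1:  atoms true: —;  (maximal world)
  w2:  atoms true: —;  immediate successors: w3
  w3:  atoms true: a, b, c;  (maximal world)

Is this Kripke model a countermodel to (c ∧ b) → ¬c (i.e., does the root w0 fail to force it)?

w0 ⊮ (c ∧ b) → ¬c: at the accessible world w3, w3 ⊩ c ∧ b but w3 ⊮ ¬c.
w3 ⊮ ¬c since w3 is accessible from w3 and w3 ⊩ c.
So the root w0 does not force (c ∧ b) → ¬c; the model is a countermodel.

Yes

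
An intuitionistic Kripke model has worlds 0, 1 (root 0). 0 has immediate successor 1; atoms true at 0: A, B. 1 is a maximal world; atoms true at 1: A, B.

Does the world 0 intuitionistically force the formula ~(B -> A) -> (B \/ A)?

Yes

0 ||- ~(B -> A) -> (B \/ A) vacuously: no world accessible from 0 forces the antecedent ~(B -> A).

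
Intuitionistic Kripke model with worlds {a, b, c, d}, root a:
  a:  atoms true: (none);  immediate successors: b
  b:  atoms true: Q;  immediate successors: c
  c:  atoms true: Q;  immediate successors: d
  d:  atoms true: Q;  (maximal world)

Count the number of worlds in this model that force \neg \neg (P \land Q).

a: does not force it — a \nVdash \neg \neg (P \land Q) since a is accessible from a and a \Vdash \neg (P \land Q).
b: does not force it.
c: does not force it.
d: does not force it.
Worlds forcing the formula: { }.

0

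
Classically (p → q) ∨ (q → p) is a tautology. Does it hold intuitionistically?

No

This is the Gödel–Dummett linearity axiom, which is not intuitionistically valid.
A Kripke countermodel: worlds w0, w1, w2; order generated by w0 ≤ w1, w0 ≤ w2; atoms true at each world — w0:{}; w1:{p}; w2:{q}.
w0 ⊮ (p → q) ∨ (q → p): neither disjunct is forced at w0.
w0 ⊮ p → q: at the accessible world w1, w1 ⊩ p but w1 ⊮ q.
w1 lacks atom q, so w1 ⊮ q.
So the root w0 does not force the formula.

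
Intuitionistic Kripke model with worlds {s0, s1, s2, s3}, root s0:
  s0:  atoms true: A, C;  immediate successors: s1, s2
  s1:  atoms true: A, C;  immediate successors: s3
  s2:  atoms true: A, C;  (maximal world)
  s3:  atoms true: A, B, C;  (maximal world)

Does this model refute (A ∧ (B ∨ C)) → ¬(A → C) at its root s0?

s0 ⊮ (A ∧ (B ∨ C)) → ¬(A → C): already at s0 itself, s0 ⊩ A ∧ (B ∨ C) but s0 ⊮ ¬(A → C).
s0 ⊮ ¬(A → C) since s0 is accessible from s0 and s0 ⊩ A → C.
s0 ⊩ A → C: every world accessible from s0 that forces A (namely s0, s1, s2, s3) also forces C.
So the root s0 does not force (A ∧ (B ∨ C)) → ¬(A → C); the model is a countermodel.

Yes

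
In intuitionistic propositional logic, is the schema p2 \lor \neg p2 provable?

No

This is the law of excluded middle, which is not intuitionistically valid.
A Kripke countermodel: worlds a, b; order generated by a \le b; atoms true at each world — a:{}; b:{p2}.
a \nVdash p2 \lor \neg p2: neither disjunct is forced at a.
a lacks atom p2, so a \nVdash p2.
So the root a does not force the formula.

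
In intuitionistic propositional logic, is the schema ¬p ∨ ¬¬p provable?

This is the weak law of excluded middle, which is not intuitionistically valid.
A Kripke countermodel: worlds 0, 1, 2; order generated by 0 ≤ 1, 0 ≤ 2; atoms true at each world — 0:{}; 1:{p}; 2:{}.
0 ⊮ ¬p ∨ ¬¬p: neither disjunct is forced at 0.
0 ⊮ ¬p since 1 is accessible from 0 and 1 ⊩ p.
So the root 0 does not force the formula.

No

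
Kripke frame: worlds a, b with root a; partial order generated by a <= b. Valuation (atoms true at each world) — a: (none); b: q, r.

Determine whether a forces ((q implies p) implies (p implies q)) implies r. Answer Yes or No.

a does not force ((q implies p) implies (p implies q)) implies r: already at a itself, a forces (q implies p) implies (p implies q) but a does not force r.
a lacks atom r, so a does not force r.

No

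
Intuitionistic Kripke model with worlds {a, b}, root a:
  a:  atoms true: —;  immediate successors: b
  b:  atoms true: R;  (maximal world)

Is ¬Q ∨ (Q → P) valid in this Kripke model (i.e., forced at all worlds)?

Yes

a ⊩ ¬Q ∨ (Q → P) via the disjunct ¬Q.
Since the root a forces ¬Q ∨ (Q → P) and forcing is persistent (monotone upward), every world forces it.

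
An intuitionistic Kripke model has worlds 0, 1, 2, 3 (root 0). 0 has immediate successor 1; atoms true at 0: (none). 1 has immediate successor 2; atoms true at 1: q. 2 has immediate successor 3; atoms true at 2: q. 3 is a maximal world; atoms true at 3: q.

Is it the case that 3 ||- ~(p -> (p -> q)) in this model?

3 ||-/- ~(p -> (p -> q)) since 3 is accessible from 3 and 3 ||- p -> (p -> q).
3 ||- p -> (p -> q) vacuously: no world accessible from 3 forces the antecedent p.

No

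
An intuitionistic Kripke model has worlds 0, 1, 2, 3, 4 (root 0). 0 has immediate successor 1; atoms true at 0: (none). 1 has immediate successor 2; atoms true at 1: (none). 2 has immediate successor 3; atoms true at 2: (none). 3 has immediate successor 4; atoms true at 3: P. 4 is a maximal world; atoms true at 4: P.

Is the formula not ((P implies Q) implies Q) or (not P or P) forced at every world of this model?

Not every world: 0 does not force not ((P implies Q) implies Q) or (not P or P).
0 does not force not ((P implies Q) implies Q) or (not P or P): neither disjunct is forced at 0.
0 does not force not ((P implies Q) implies Q) since 0 is accessible from 0 and 0 forces (P implies Q) implies Q.
0 forces (P implies Q) implies Q vacuously: no world accessible from 0 forces the antecedent P implies Q.

No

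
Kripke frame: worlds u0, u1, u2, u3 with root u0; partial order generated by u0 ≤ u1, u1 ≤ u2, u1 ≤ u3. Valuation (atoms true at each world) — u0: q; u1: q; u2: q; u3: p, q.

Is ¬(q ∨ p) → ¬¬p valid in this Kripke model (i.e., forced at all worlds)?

u0 ⊩ ¬(q ∨ p) → ¬¬p vacuously: no world accessible from u0 forces the antecedent ¬(q ∨ p).
Since the root u0 forces ¬(q ∨ p) → ¬¬p and forcing is persistent (monotone upward), every world forces it.

Yes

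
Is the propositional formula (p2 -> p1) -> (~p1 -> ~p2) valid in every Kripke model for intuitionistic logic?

Yes

This is the forward direction of contraposition, which is intuitionistically derivable.
Assume p2 -> p1 and ~p1. If p2 held then p1 would follow, contradicting ~p1; so ~p2.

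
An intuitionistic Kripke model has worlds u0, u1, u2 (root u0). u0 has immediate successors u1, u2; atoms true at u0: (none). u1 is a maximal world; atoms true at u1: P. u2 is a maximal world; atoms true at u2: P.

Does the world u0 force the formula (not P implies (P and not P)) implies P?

No

u0 does not force (not P implies (P and not P)) implies P: already at u0 itself, u0 forces not P implies (P and not P) but u0 does not force P.
u0 lacks atom P, so u0 does not force P.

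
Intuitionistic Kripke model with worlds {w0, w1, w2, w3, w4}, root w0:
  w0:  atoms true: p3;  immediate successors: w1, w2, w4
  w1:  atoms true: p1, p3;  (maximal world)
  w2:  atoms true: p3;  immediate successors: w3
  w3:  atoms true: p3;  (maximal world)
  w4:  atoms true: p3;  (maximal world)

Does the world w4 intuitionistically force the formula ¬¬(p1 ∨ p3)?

w4 ⊩ ¬¬(p1 ∨ p3): no world accessible from w4 forces ¬(p1 ∨ p3).

Yes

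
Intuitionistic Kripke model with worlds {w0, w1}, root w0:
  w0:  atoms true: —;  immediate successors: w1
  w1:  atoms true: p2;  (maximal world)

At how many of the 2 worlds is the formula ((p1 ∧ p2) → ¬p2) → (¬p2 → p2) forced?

w0: forces it.
w1: forces it.
Worlds forcing the formula: {w0, w1}.

2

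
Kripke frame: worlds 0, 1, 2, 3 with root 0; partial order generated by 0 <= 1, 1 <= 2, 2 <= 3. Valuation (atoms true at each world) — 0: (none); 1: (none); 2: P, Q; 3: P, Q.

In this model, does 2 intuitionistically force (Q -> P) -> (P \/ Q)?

Yes

2 ||- (Q -> P) -> (P \/ Q): every world accessible from 2 that forces Q -> P (namely 2, 3) also forces P \/ Q.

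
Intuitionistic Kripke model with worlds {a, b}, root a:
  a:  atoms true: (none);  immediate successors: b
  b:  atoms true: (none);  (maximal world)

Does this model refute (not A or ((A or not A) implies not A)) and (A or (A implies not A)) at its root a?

a forces (not A or ((A or not A) implies not A)) and (A or (A implies not A)) since a forces both conjuncts.
So the root a forces (not A or ((A or not A) implies not A)) and (A or (A implies not A)); the model is not a countermodel.

No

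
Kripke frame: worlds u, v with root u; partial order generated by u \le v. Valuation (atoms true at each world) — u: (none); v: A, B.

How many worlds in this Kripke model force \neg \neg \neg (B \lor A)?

u: does not force it — u \nVdash \neg \neg \neg (B \lor A) since u is accessible from u and u \Vdash \neg \neg (B \lor A).
v: does not force it.
Worlds forcing the formula: { }.

0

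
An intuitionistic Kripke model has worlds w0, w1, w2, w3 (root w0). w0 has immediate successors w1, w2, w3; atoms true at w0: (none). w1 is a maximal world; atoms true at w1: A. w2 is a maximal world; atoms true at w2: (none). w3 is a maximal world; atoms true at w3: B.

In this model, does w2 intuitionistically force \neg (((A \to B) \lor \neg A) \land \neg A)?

No

w2 \nVdash \neg (((A \to B) \lor \neg A) \land \neg A) since w2 is accessible from w2 and w2 \Vdash ((A \to B) \lor \neg A) \land \neg A.
w2 \Vdash ((A \to B) \lor \neg A) \land \neg A since w2 forces both conjuncts.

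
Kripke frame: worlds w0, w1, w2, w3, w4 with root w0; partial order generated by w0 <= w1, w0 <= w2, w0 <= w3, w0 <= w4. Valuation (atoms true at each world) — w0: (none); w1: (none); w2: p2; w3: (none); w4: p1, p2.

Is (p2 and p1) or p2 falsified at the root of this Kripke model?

Yes

w0 does not force (p2 and p1) or p2: neither disjunct is forced at w0.
w0 does not force p2 and p1 since w0 fails p2.
So the root w0 does not force (p2 and p1) or p2; the model is a countermodel.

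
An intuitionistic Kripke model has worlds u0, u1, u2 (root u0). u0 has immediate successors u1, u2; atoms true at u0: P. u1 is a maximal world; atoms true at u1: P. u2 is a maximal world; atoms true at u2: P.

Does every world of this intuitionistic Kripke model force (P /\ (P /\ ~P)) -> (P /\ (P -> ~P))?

Yes

u0 ||- (P /\ (P /\ ~P)) -> (P /\ (P -> ~P)) vacuously: no world accessible from u0 forces the antecedent P /\ (P /\ ~P).
Since the root u0 forces (P /\ (P /\ ~P)) -> (P /\ (P -> ~P)) and forcing is persistent (monotone upward), every world forces it.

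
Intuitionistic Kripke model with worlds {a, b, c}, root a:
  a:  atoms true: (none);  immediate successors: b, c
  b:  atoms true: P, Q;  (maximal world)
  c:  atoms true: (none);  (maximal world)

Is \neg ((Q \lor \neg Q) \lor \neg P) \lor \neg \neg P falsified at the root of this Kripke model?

a \nVdash \neg ((Q \lor \neg Q) \lor \neg P) \lor \neg \neg P: neither disjunct is forced at a.
a \nVdash \neg ((Q \lor \neg Q) \lor \neg P) since b is accessible from a and b \Vdash (Q \lor \neg Q) \lor \neg P.
b \Vdash (Q \lor \neg Q) \lor \neg P via the disjunct Q \lor \neg Q.
So the root a does not force \neg ((Q \lor \neg Q) \lor \neg P) \lor \neg \neg P; the model is a countermodel.

Yes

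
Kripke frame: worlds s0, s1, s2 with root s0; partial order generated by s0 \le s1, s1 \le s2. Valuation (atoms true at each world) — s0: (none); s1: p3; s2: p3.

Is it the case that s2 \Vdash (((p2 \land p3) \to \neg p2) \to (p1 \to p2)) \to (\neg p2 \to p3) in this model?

Yes

s2 \Vdash (((p2 \land p3) \to \neg p2) \to (p1 \to p2)) \to (\neg p2 \to p3): every world accessible from s2 that forces ((p2 \land p3) \to \neg p2) \to (p1 \to p2) (namely s2) also forces \neg p2 \to p3.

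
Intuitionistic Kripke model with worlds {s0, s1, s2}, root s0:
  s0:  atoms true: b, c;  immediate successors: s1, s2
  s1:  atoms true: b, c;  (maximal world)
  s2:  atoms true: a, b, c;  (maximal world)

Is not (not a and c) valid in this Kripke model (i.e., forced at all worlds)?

Not every world: s0 does not force not (not a and c).
s0 does not force not (not a and c) since s1 is accessible from s0 and s1 forces not a and c.
s1 forces not a and c since s1 forces both conjuncts.

No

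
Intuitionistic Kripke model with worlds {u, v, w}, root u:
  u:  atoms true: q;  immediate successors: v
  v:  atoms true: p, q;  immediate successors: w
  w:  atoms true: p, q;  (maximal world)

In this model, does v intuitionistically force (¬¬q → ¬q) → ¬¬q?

v ⊩ (¬¬q → ¬q) → ¬¬q vacuously: no world accessible from v forces the antecedent ¬¬q → ¬q.

Yes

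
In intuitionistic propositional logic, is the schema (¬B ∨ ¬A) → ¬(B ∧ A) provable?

This is a constructively valid De Morgan direction (disjunction of negations to negated conjunction), which is intuitionistically derivable.
If ¬B holds at a world then no accessible world forces B, hence none forces B ∧ A; likewise for ¬A.

Yes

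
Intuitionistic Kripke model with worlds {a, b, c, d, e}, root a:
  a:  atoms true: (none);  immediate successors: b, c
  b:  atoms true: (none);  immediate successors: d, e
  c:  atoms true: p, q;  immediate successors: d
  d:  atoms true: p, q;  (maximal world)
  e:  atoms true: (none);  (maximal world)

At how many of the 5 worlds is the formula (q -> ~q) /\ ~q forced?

1

a: does not force it — a ||-/- (q -> ~q) /\ ~q since a fails q -> ~q.
b: does not force it.
c: does not force it.
d: does not force it.
e: forces it.
Worlds forcing the formula: {e}.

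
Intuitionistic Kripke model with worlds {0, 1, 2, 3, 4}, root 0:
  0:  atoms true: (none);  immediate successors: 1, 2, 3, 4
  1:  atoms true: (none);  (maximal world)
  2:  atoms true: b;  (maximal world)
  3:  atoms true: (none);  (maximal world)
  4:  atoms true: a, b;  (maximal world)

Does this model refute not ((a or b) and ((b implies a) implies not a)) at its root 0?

Yes

0 does not force not ((a or b) and ((b implies a) implies not a)) since 2 is accessible from 0 and 2 forces (a or b) and ((b implies a) implies not a).
2 forces (a or b) and ((b implies a) implies not a) since 2 forces both conjuncts.
So the root 0 does not force not ((a or b) and ((b implies a) implies not a)); the model is a countermodel.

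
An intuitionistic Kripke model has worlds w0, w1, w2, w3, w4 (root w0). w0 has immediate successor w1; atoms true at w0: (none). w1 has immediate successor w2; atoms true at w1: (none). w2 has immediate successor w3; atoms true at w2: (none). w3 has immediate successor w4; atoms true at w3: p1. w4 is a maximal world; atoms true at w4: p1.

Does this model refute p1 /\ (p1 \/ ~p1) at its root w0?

w0 ||-/- p1 /\ (p1 \/ ~p1) since w0 fails p1.
So the root w0 does not force p1 /\ (p1 \/ ~p1); the model is a countermodel.

Yes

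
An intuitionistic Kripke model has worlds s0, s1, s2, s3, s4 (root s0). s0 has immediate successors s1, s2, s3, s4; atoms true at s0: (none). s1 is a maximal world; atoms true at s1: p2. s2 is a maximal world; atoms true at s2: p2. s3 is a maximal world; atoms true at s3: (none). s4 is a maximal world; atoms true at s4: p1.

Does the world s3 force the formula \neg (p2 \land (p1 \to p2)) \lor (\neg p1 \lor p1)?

Yes

s3 \Vdash \neg (p2 \land (p1 \to p2)) \lor (\neg p1 \lor p1) via the disjunct \neg (p2 \land (p1 \to p2)).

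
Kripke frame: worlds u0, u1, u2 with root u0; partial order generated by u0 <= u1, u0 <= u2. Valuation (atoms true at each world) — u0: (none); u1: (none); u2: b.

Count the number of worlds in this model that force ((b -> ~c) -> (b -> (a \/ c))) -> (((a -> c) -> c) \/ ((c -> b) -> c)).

1

u0: does not force it — u0 ||-/- ((b -> ~c) -> (b -> (a \/ c))) -> (((a -> c) -> c) \/ ((c -> b) -> c)): at the accessible world u1, u1 ||- (b -> ~c) -> (b -> (a \/ c)) but u1 ||-/- ((a -> c) -> c) \/ ((c -> b) -> c).
u1: does not force it.
u2: forces it.
Worlds forcing the formula: {u2}.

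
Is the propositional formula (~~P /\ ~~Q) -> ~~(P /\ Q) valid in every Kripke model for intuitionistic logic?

This is the distribution of double negation over conjunction, which is intuitionistically derivable.
Assume ~~P, ~~Q, and ~(P /\ Q). From P we'd get ~Q (since P /\ Q is refuted), contradicting ~~Q; so ~P, contradicting ~~P.

Yes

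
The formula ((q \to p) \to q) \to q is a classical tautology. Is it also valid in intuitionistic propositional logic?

This is Peirce's law, which is not intuitionistically valid.
A Kripke countermodel: worlds s0, s1; order generated by s0 \le s1; atoms true at each world — s0:{}; s1:{q}.
s0 \nVdash ((q \to p) \to q) \to q: already at s0 itself, s0 \Vdash (q \to p) \to q but s0 \nVdash q.
s0 lacks atom q, so s0 \nVdash q.
So the root s0 does not force the formula.

No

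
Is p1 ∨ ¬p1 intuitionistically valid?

This is the law of excluded middle, which is not intuitionistically valid.
A Kripke countermodel: worlds 0, 1; order generated by 0 ≤ 1; atoms true at each world — 0:{}; 1:{p1}.
0 ⊮ p1 ∨ ¬p1: neither disjunct is forced at 0.
0 lacks atom p1, so 0 ⊮ p1.
So the root 0 does not force the formula.

No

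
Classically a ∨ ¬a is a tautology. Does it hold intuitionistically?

No

This is the law of excluded middle, which is not intuitionistically valid.
A Kripke countermodel: worlds u0, u1; order generated by u0 ≤ u1; atoms true at each world — u0:{}; u1:{a}.
u0 ⊮ a ∨ ¬a: neither disjunct is forced at u0.
u0 lacks atom a, so u0 ⊮ a.
So the root u0 does not force the formula.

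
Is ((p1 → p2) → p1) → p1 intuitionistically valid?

This is Peirce's law, which is not intuitionistically valid.
A Kripke countermodel: worlds a, b; order generated by a ≤ b; atoms true at each world — a:{}; b:{p1}.
a ⊮ ((p1 → p2) → p1) → p1: already at a itself, a ⊩ (p1 → p2) → p1 but a ⊮ p1.
a lacks atom p1, so a ⊮ p1.
So the root a does not force the formula.

No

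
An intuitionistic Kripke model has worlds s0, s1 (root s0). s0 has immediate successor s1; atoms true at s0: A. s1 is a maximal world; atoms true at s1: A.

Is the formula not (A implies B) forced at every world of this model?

Yes

s0 forces not (A implies B): no world accessible from s0 forces A implies B.
Since the root s0 forces not (A implies B) and forcing is persistent (monotone upward), every world forces it.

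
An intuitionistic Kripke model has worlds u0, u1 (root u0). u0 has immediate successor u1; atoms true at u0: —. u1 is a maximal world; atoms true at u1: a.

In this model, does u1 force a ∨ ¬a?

u1 ⊩ a ∨ ¬a via the disjunct a.

Yes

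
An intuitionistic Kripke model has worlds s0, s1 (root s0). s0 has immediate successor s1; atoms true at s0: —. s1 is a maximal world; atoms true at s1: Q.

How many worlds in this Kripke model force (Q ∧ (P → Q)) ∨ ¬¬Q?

s0: forces it.
s1: forces it.
Worlds forcing the formula: {s0, s1}.

2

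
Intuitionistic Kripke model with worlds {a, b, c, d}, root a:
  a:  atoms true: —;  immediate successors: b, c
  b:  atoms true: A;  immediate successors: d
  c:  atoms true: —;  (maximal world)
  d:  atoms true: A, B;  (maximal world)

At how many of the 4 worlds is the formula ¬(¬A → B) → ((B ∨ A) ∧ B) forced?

2

a: does not force it — a ⊮ ¬(¬A → B) → ((B ∨ A) ∧ B): at the accessible world c, c ⊩ ¬(¬A → B) but c ⊮ (B ∨ A) ∧ B.
b: forces it.
c: does not force it.
d: forces it.
Worlds forcing the formula: {b, d}.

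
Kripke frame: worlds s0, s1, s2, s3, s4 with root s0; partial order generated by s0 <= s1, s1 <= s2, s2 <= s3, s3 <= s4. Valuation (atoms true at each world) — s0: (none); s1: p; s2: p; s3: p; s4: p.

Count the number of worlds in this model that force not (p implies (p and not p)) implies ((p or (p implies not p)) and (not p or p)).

4

s0: does not force it — s0 does not force not (p implies (p and not p)) implies ((p or (p implies not p)) and (not p or p)): already at s0 itself, s0 forces not (p implies (p and not p)) but s0 does not force (p or (p implies not p)) and (not p or p).
s1: forces it.
s2: forces it.
s3: forces it.
s4: forces it.
Worlds forcing the formula: {s1, s2, s3, s4}.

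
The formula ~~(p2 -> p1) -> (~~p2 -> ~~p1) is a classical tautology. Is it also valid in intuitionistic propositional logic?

This is the distribution of double negation over implication, which is intuitionistically derivable.
Assume ~~(p2 -> p1) and ~~p2; suppose ~p1. Then p2 -> p1 would give ~p2 (by contraposition), contradicting ~~p2; so ~(p2 -> p1), contradicting ~~(p2 -> p1). Hence ~~p1.

Yes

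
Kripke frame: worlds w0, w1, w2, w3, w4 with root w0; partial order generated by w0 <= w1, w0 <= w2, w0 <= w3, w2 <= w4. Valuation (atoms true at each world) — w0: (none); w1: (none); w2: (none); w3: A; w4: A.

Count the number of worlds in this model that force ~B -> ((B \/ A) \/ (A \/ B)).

2

w0: does not force it — w0 ||-/- ~B -> ((B \/ A) \/ (A \/ B)): already at w0 itself, w0 ||- ~B but w0 ||-/- (B \/ A) \/ (A \/ B).
w1: does not force it — w1 ||-/- ~B -> ((B \/ A) \/ (A \/ B)): already at w1 itself, w1 ||- ~B but w1 ||-/- (B \/ A) \/ (A \/ B).
w2: does not force it — w2 ||-/- ~B -> ((B \/ A) \/ (A \/ B)): already at w2 itself, w2 ||- ~B but w2 ||-/- (B \/ A) \/ (A \/ B).
w3: forces it.
w4: forces it.
Worlds forcing the formula: {w3, w4}.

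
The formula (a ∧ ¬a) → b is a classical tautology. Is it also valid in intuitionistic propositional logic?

Yes

This is an instance of ex falso quodlibet, which is intuitionistically derivable.
No world can force both a and ¬a, so the antecedent a ∧ ¬a is never forced and the implication holds vacuously at every world.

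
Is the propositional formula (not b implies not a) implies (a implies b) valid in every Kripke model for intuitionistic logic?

No

This is the converse of contraposition, which is not intuitionistically valid.
A Kripke countermodel: worlds w0, w1; order generated by w0 <= w1; atoms true at each world — w0:{a}; w1:{a,b}.
w0 does not force (not b implies not a) implies (a implies b): already at w0 itself, w0 forces not b implies not a but w0 does not force a implies b.
w0 does not force a implies b: already at w0 itself, w0 forces a but w0 does not force b.
w0 lacks atom b, so w0 does not force b.
So the root w0 does not force the formula.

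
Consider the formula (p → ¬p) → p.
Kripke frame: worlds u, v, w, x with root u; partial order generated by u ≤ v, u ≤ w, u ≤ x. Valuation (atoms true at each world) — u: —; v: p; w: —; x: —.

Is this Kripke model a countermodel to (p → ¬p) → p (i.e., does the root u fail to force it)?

Yes

u ⊮ (p → ¬p) → p: at the accessible world w, w ⊩ p → ¬p but w ⊮ p.
w lacks atom p, so w ⊮ p.
So the root u does not force (p → ¬p) → p; the model is a countermodel.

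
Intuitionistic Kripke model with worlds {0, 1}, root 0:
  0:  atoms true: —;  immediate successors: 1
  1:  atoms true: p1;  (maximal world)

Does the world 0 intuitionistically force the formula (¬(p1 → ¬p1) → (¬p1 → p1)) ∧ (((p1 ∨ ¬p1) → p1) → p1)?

0 ⊮ (¬(p1 → ¬p1) → (¬p1 → p1)) ∧ (((p1 ∨ ¬p1) → p1) → p1) since 0 fails ((p1 ∨ ¬p1) → p1) → p1.

No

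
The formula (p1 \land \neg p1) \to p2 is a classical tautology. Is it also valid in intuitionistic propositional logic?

Yes

This is an instance of ex falso quodlibet, which is intuitionistically derivable.
No world can force both p1 and \neg p1, so the antecedent p1 \land \neg p1 is never forced and the implication holds vacuously at every world.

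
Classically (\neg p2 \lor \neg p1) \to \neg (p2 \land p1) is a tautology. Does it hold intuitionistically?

Yes

This is a constructively valid De Morgan direction (disjunction of negations to negated conjunction), which is intuitionistically derivable.
If \neg p2 holds at a world then no accessible world forces p2, hence none forces p2 \land p1; likewise for \neg p1.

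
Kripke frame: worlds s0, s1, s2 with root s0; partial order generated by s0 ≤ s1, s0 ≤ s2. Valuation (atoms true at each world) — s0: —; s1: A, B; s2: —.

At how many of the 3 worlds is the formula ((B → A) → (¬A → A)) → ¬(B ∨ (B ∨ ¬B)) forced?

s0: does not force it — s0 ⊮ ((B → A) → (¬A → A)) → ¬(B ∨ (B ∨ ¬B)): at the accessible world s1, s1 ⊩ (B → A) → (¬A → A) but s1 ⊮ ¬(B ∨ (B ∨ ¬B)).
s1: does not force it — s1 ⊮ ((B → A) → (¬A → A)) → ¬(B ∨ (B ∨ ¬B)): already at s1 itself, s1 ⊩ (B → A) → (¬A → A) but s1 ⊮ ¬(B ∨ (B ∨ ¬B)).
s2: forces it.
Worlds forcing the formula: {s2}.

1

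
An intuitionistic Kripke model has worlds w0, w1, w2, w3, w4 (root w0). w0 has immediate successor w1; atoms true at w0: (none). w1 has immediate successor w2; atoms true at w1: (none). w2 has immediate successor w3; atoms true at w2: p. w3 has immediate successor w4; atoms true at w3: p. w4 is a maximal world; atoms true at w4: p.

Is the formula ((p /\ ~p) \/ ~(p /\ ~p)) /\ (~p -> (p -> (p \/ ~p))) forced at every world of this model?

Yes

w0 ||- ((p /\ ~p) \/ ~(p /\ ~p)) /\ (~p -> (p -> (p \/ ~p))) since w0 forces both conjuncts.
Since the root w0 forces ((p /\ ~p) \/ ~(p /\ ~p)) /\ (~p -> (p -> (p \/ ~p))) and forcing is persistent (monotone upward), every world forces it.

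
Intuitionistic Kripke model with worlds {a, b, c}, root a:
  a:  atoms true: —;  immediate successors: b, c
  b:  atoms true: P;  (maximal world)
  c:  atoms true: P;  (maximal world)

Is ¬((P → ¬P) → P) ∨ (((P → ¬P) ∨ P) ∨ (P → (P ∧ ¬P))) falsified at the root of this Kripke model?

Yes

a ⊮ ¬((P → ¬P) → P) ∨ (((P → ¬P) ∨ P) ∨ (P → (P ∧ ¬P))): neither disjunct is forced at a.
a ⊮ ¬((P → ¬P) → P) since a is accessible from a and a ⊩ (P → ¬P) → P.
a ⊩ (P → ¬P) → P vacuously: no world accessible from a forces the antecedent P → ¬P.
So the root a does not force ¬((P → ¬P) → P) ∨ (((P → ¬P) ∨ P) ∨ (P → (P ∧ ¬P))); the model is a countermodel.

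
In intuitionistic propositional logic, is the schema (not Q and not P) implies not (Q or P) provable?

Yes

This is a constructively valid De Morgan direction (conjunction of negations to negated disjunction), which is intuitionistically derivable.
If both not Q and not P hold at a world, no accessible world forces Q or forces P, so none forces Q or P.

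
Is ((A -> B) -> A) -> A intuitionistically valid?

No

This is Peirce's law, which is not intuitionistically valid.
A Kripke countermodel: worlds 0, 1; order generated by 0 <= 1; atoms true at each world — 0:{}; 1:{A}.
0 ||-/- ((A -> B) -> A) -> A: already at 0 itself, 0 ||- (A -> B) -> A but 0 ||-/- A.
0 lacks atom A, so 0 ||-/- A.
So the root 0 does not force the formula.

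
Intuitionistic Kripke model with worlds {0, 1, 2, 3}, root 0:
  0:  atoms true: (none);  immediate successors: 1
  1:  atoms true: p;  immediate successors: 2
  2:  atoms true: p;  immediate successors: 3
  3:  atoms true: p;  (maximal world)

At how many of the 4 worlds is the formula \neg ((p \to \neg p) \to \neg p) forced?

0: does not force it — 0 \nVdash \neg ((p \to \neg p) \to \neg p) since 0 is accessible from 0 and 0 \Vdash (p \to \neg p) \to \neg p.
1: does not force it — 1 \nVdash \neg ((p \to \neg p) \to \neg p) since 1 is accessible from 1 and 1 \Vdash (p \to \neg p) \to \neg p.
2: does not force it — 2 \nVdash \neg ((p \to \neg p) \to \neg p) since 2 is accessible from 2 and 2 \Vdash (p \to \neg p) \to \neg p.
3: does not force it.
Worlds forcing the formula: { }.

0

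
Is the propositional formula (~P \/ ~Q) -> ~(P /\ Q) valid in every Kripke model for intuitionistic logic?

Yes

This is a constructively valid De Morgan direction (disjunction of negations to negated conjunction), which is intuitionistically derivable.
If ~P holds at a world then no accessible world forces P, hence none forces P /\ Q; likewise for ~Q.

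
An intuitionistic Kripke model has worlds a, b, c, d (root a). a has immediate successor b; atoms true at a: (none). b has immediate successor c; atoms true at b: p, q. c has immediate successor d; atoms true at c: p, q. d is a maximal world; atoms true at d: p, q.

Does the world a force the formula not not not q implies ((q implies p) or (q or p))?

a forces not not not q implies ((q implies p) or (q or p)) vacuously: no world accessible from a forces the antecedent not not not q.

Yes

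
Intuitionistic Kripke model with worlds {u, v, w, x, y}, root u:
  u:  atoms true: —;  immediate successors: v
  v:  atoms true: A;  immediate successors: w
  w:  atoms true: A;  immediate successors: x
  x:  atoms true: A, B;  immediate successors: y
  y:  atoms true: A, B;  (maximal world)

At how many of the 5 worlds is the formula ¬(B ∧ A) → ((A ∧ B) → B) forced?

5

u: forces it.
v: forces it.
w: forces it.
x: forces it.
y: forces it.
Worlds forcing the formula: {u, v, w, x, y}.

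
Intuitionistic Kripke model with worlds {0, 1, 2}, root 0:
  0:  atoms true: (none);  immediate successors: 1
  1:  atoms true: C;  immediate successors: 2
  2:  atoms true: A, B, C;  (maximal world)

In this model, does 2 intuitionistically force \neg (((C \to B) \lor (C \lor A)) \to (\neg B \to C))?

2 \nVdash \neg (((C \to B) \lor (C \lor A)) \to (\neg B \to C)) since 2 is accessible from 2 and 2 \Vdash ((C \to B) \lor (C \lor A)) \to (\neg B \to C).
2 \Vdash ((C \to B) \lor (C \lor A)) \to (\neg B \to C): every world accessible from 2 that forces (C \to B) \lor (C \lor A) (namely 2) also forces \neg B \to C.

No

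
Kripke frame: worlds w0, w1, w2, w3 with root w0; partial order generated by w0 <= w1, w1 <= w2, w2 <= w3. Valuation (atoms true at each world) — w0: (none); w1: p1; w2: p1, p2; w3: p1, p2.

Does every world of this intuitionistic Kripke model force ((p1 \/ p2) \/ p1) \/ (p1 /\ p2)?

Not every world: w0 ||-/- ((p1 \/ p2) \/ p1) \/ (p1 /\ p2).
w0 ||-/- ((p1 \/ p2) \/ p1) \/ (p1 /\ p2): neither disjunct is forced at w0.
w0 ||-/- (p1 \/ p2) \/ p1: neither disjunct is forced at w0.

No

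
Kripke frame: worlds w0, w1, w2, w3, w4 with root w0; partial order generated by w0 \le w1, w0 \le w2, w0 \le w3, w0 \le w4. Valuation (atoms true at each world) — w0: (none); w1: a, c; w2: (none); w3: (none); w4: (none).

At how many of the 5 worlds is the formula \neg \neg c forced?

1

w0: does not force it — w0 \nVdash \neg \neg c since w2 is accessible from w0 and w2 \Vdash \neg c.
w1: forces it.
w2: does not force it — w2 \nVdash \neg \neg c since w2 is accessible from w2 and w2 \Vdash \neg c.
w3: does not force it — w3 \nVdash \neg \neg c since w3 is accessible from w3 and w3 \Vdash \neg c.
w4: does not force it.
Worlds forcing the formula: {w1}.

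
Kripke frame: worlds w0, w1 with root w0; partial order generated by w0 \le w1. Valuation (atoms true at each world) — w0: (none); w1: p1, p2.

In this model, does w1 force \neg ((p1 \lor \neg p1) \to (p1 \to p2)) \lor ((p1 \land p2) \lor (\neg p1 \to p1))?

Yes

w1 \Vdash \neg ((p1 \lor \neg p1) \to (p1 \to p2)) \lor ((p1 \land p2) \lor (\neg p1 \to p1)) via the disjunct (p1 \land p2) \lor (\neg p1 \to p1).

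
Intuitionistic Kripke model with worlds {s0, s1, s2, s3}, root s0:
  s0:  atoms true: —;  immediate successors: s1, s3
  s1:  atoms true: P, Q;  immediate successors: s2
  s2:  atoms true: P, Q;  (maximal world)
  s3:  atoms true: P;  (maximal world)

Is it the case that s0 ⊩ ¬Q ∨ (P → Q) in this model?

No

s0 ⊮ ¬Q ∨ (P → Q): neither disjunct is forced at s0.
s0 ⊮ ¬Q since s1 is accessible from s0 and s1 ⊩ Q.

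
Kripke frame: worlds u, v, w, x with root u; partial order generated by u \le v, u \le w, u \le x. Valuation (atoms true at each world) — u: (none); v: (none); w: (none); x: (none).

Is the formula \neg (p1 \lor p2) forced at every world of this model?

u \Vdash \neg (p1 \lor p2): no world accessible from u forces p1 \lor p2.
Since the root u forces \neg (p1 \lor p2) and forcing is persistent (monotone upward), every world forces it.

Yes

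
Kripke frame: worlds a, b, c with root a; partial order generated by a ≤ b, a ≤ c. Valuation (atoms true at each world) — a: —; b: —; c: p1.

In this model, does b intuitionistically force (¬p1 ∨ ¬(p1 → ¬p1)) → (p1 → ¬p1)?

Yes

b ⊩ (¬p1 ∨ ¬(p1 → ¬p1)) → (p1 → ¬p1): every world accessible from b that forces ¬p1 ∨ ¬(p1 → ¬p1) (namely b) also forces p1 → ¬p1.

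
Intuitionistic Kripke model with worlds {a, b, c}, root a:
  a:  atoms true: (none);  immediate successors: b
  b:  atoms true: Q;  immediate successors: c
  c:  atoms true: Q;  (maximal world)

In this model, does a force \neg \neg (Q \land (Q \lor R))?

a \Vdash \neg \neg (Q \land (Q \lor R)): no world accessible from a forces \neg (Q \land (Q \lor R)).

Yes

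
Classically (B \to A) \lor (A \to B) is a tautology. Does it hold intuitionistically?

No

This is the Gödel–Dummett linearity axiom, which is not intuitionistically valid.
A Kripke countermodel: worlds w0, w1, w2; order generated by w0 \le w1, w0 \le w2; atoms true at each world — w0:{}; w1:{B}; w2:{A}.
w0 \nVdash (B \to A) \lor (A \to B): neither disjunct is forced at w0.
w0 \nVdash B \to A: at the accessible world w1, w1 \Vdash B but w1 \nVdash A.
w1 lacks atom A, so w1 \nVdash A.
So the root w0 does not force the formula.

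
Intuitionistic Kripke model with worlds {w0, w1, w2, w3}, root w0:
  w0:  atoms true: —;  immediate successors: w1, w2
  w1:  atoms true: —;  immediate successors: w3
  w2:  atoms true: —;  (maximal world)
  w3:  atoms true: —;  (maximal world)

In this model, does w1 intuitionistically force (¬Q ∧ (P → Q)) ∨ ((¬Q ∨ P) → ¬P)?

Yes

w1 ⊩ (¬Q ∧ (P → Q)) ∨ ((¬Q ∨ P) → ¬P) via the disjunct ¬Q ∧ (P → Q).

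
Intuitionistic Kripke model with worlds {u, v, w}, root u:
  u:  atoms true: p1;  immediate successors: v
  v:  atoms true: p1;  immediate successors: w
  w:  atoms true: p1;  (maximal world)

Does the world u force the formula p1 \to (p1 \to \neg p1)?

u \nVdash p1 \to (p1 \to \neg p1): already at u itself, u \Vdash p1 but u \nVdash p1 \to \neg p1.
u \nVdash p1 \to \neg p1: already at u itself, u \Vdash p1 but u \nVdash \neg p1.
u \nVdash \neg p1 since u is accessible from u and u \Vdash p1.

No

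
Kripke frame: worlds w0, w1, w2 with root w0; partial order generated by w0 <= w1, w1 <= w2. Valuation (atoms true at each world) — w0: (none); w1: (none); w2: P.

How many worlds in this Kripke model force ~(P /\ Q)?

w0: forces it.
w1: forces it.
w2: forces it.
Worlds forcing the formula: {w0, w1, w2}.

3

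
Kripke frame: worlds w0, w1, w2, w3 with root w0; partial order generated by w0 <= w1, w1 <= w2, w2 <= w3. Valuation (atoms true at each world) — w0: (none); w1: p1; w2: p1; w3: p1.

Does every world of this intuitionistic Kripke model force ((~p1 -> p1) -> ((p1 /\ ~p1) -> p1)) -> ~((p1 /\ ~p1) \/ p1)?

Not every world: w0 ||-/- ((~p1 -> p1) -> ((p1 /\ ~p1) -> p1)) -> ~((p1 /\ ~p1) \/ p1).
w0 ||-/- ((~p1 -> p1) -> ((p1 /\ ~p1) -> p1)) -> ~((p1 /\ ~p1) \/ p1): already at w0 itself, w0 ||- (~p1 -> p1) -> ((p1 /\ ~p1) -> p1) but w0 ||-/- ~((p1 /\ ~p1) \/ p1).
w0 ||-/- ~((p1 /\ ~p1) \/ p1) since w1 is accessible from w0 and w1 ||- (p1 /\ ~p1) \/ p1.
w1 ||- (p1 /\ ~p1) \/ p1 via the disjunct p1.

No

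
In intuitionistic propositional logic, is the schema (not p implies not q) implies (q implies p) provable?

This is the converse of contraposition, which is not intuitionistically valid.
A Kripke countermodel: worlds u, v; order generated by u <= v; atoms true at each world — u:{q}; v:{p,q}.
u does not force (not p implies not q) implies (q implies p): already at u itself, u forces not p implies not q but u does not force q implies p.
u does not force q implies p: already at u itself, u forces q but u does not force p.
u lacks atom p, so u does not force p.
So the root u does not force the formula.

No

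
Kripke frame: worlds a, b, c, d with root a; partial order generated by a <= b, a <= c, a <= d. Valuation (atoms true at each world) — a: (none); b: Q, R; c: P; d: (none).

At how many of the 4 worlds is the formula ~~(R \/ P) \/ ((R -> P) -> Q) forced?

2

a: does not force it — a ||-/- ~~(R \/ P) \/ ((R -> P) -> Q): neither disjunct is forced at a.
b: forces it.
c: forces it.
d: does not force it.
Worlds forcing the formula: {b, c}.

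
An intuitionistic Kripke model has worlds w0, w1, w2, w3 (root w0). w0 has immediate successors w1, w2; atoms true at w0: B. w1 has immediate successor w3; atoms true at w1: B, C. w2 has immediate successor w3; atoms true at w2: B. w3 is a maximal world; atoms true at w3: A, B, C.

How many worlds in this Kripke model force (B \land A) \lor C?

2

w0: does not force it — w0 \nVdash (B \land A) \lor C: neither disjunct is forced at w0.
w1: forces it.
w2: does not force it — w2 \nVdash (B \land A) \lor C: neither disjunct is forced at w2.
w3: forces it.
Worlds forcing the formula: {w1, w3}.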